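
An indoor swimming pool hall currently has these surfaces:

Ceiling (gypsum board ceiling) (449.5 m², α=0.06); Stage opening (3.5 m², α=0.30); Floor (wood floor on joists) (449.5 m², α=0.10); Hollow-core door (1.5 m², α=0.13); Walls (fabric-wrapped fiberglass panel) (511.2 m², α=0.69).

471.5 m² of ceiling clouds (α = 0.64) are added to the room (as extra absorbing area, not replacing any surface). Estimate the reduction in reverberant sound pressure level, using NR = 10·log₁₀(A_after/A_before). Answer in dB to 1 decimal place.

Equivalent absorption area: A_before = 449.5*0.06 + 3.5*0.30 + 449.5*0.10 + 1.5*0.13 + 511.2*0.69 = 425.893 m².
Added absorption = 471.5 × 0.64 = 301.760 sabins.
New total A_after = 727.653 sabins.
NR = 10·log₁₀(727.653/425.893) = 2.3 dB.

2.3 dB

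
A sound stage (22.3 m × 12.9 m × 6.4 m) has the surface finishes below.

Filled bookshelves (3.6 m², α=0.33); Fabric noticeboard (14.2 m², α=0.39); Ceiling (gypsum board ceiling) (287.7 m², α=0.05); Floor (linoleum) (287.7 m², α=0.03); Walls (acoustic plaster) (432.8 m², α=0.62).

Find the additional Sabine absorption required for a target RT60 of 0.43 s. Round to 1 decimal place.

391.3 sabins

Total absorption A₁ = 3.6*0.33 + 14.2*0.39 + 287.7*0.05 + 287.7*0.03 + 432.8*0.62
  = 1.188 + 5.538 + 14.385 + 8.631 + 268.336 = 298.078 m² sabins.
Target A₂ = 0.161·1841.088/0.43 = 689.338 sabins (V = 1841.088 m³).
Additional absorption ΔA = 689.338 − 298.078 = 391.3 sabins.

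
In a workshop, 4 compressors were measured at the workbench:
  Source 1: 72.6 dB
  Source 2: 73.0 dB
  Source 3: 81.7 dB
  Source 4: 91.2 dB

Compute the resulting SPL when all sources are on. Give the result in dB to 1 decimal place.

91.8 dB

Sum in the linear (power) domain: Σ 10^(Lᵢ/10) = 10^(72.6/10) + 10^(73.0/10) + 10^(81.7/10) + 10^(91.2/10) = 1.504e+09.
Combined level = 10 log₁₀(1.504e+09) = 91.8 dB.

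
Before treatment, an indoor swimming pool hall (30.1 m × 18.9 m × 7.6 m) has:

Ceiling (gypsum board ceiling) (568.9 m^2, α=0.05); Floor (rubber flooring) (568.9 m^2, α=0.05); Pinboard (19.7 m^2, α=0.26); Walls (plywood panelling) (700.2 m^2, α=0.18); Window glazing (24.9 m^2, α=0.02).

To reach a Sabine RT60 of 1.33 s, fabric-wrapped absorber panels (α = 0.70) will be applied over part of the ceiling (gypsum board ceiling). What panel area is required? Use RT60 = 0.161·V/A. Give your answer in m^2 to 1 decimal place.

Total absorption A₁ = 568.9·0.05 + 568.9·0.05 + 19.7·0.26 + 700.2·0.18 + 24.9·0.02
  = 28.445 + 28.445 + 5.122 + 126.036 + 0.498 = 188.546 m^2 sabins.
Required A₂ = 0.161·4323.564/1.33 = 523.379 sabins.
Absorption to add: 523.379 − 188.546 = 334.833 sabins.
Each m^2 of panel replacing the ceiling (gypsum board ceiling) adds (0.70 − 0.05) = 0.65 sabins.
Panel area = 334.833 / 0.65 = 515.1 m^2.

515.1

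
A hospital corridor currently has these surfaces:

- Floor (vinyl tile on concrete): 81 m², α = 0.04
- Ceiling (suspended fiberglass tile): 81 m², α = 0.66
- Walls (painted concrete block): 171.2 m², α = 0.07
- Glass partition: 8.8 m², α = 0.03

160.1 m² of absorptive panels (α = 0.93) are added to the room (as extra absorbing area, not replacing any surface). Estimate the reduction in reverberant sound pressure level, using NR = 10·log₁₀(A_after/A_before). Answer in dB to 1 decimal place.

5.0 dB

Equivalent absorption area: A_before = 81×0.04 + 81×0.66 + 171.2×0.07 + 8.8×0.03 = 68.948 m².
Treatment contributes 160.1·0.93 = 148.893 sabins.
A_after = 68.948 + 148.893 = 217.841 sabins.
NR = 10·log₁₀(217.841/68.948) = 5.0 dB.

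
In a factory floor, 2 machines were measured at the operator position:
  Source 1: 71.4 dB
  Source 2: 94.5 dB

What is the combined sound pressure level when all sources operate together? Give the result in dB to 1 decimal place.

Sum in the linear (power) domain: Σ 10^(Lᵢ/10) = 10^(71.4/10) + 10^(94.5/10) = 2.832e+09.
Back to dB: 10·log₁₀ Σ = 94.5 dB.

94.5 dB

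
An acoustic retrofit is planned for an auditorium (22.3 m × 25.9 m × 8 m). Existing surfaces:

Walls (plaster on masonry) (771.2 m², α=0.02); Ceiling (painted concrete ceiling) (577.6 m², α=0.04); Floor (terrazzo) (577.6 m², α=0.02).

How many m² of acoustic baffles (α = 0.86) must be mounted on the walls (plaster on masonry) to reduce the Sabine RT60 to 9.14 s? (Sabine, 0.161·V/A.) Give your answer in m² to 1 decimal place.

37.3

Summing Sᵢαᵢ: 15.424 + 23.104 + 11.552 → A₁ = 50.080 sabins.
V = 4620.56 m³. Target absorption A₂ = 0.161 × 4620.56 / 9.14 = 81.391 sabins.
Absorption to add: 81.391 − 50.080 = 31.311 sabins.
Each m² of panel replacing the walls (plaster on masonry) adds (0.86 − 0.02) = 0.84 sabins.
Panel area = 31.311 / 0.84 = 37.3 m².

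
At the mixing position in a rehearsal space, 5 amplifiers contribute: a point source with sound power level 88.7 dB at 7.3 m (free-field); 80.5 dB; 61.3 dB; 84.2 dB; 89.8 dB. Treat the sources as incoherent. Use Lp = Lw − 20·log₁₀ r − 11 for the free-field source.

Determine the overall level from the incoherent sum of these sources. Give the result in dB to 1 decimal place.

Source at 7.3 m: Lp = 88.7 − 20·log₁₀(7.3) − 11 = 60.4 dB.
Converting to relative power and adding: 10^(60.4/10) + 10^(80.5/10) + 10^(61.3/10) + 10^(84.2/10) + 10^(89.8/10) = 1.333e+09.
Combined level = 10 log₁₀(1.333e+09) = 91.2 dB.

91.2 dB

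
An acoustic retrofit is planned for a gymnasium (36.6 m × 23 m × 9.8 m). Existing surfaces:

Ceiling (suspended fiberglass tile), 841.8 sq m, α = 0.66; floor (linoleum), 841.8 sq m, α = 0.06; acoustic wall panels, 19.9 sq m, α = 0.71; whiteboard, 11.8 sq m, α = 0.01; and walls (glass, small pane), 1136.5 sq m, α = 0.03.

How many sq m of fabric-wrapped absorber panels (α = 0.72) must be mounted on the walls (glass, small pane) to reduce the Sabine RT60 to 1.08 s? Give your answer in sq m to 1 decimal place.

833.9

Summing Sᵢαᵢ: 555.588 + 50.508 + 14.129 + 0.118 + 34.095 → A₁ = 654.438 sabins.
Required A₂ = 0.161·8249.64/1.08 = 1229.807 sabins.
ΔA needed = 1229.807 − 654.438 = 575.369 sabins.
Net gain per sq m: Δα = 0.72 − 0.03 = 0.69.
Area = ΔA/Δα = 575.369/0.69 = 833.9 sq m.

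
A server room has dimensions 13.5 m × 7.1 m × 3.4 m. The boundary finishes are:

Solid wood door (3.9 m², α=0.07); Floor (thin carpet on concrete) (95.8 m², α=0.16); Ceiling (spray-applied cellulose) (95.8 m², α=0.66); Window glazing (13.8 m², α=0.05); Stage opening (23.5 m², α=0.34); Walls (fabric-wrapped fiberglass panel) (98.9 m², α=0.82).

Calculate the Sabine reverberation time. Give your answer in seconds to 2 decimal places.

Equivalent absorption area: A = 3.9*0.07 + 95.8*0.16 + 95.8*0.66 + 13.8*0.05 + 23.5*0.34 + 98.9*0.82 = 168.607 m².
Volume V = 13.5 × 7.1 × 3.4 = 325.89 m³.
T = 0.161 V/A = 0.161·325.89/168.607 = 0.31 s.

0.31 s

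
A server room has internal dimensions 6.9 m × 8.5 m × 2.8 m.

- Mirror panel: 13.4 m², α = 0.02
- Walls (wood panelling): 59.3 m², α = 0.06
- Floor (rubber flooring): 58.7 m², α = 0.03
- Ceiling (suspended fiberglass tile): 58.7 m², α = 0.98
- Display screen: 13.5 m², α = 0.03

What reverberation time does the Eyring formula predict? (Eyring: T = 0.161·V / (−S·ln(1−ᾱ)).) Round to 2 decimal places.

0.35 s

S = Σ Sᵢ = 203.6 m².
Absorption A = 13.4·0.02 + 59.3·0.06 + 58.7·0.03 + 58.7·0.98 + 13.5·0.03 = 63.518 sabins.
ᾱ = 63.518 / 203.6 = 0.3120.
Eyring denominator: −S ln(1−ᾱ) = 76.140.
V = 6.9 × 8.5 × 2.8 = 164.22 m³.
T = 0.161·V/[−S·ln(1−ᾱ)] = 0.161·164.22/76.140 = 0.35 s.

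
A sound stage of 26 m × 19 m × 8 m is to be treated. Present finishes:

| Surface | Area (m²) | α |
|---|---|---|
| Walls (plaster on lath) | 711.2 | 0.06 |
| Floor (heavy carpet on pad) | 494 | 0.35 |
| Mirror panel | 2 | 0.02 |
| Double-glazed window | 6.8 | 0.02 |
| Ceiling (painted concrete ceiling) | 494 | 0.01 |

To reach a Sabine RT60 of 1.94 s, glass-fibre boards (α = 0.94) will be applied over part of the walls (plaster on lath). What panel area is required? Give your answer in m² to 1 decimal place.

Equivalent absorption area: A₁ = 711.2·0.06 + 494·0.35 + 2·0.02 + 6.8·0.02 + 494·0.01 = 220.688 m².
V = 3952 m³. Target absorption A₂ = 0.161 × 3952 / 1.94 = 327.975 sabins.
Absorption to add: 327.975 − 220.688 = 107.287 sabins.
Net gain per m²: Δα = 0.94 − 0.06 = 0.88.
Area = ΔA/Δα = 107.287/0.88 = 121.9 m².

121.9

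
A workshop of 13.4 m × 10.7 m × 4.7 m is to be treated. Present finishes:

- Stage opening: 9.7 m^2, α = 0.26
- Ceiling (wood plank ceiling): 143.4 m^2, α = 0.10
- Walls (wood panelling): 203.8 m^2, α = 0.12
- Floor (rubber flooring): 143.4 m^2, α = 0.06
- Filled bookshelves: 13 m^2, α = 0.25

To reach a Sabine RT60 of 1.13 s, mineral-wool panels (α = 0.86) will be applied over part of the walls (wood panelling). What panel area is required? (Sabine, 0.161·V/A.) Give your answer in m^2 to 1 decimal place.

57.9

Summing Sᵢαᵢ: 2.522 + 14.340 + 24.456 + 8.604 + 3.250 → A₁ = 53.172 sabins.
Required A₂ = 0.161·673.886/1.13 = 96.014 sabins.
ΔA needed = 96.014 − 53.172 = 42.842 sabins.
Each m^2 of panel replacing the walls (wood panelling) adds (0.86 − 0.12) = 0.74 sabins.
Panel area = 42.842 / 0.74 = 57.9 m^2.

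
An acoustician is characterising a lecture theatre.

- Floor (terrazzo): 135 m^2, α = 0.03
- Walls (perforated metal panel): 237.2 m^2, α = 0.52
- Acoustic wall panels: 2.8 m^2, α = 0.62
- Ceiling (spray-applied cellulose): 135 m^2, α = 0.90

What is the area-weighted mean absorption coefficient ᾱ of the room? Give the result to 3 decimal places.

0.491

Total surface area S = 510.0 m^2.
Weighted sum Σ Sα = 250.630.
ᾱ = 250.630 / 510.0 = 0.491.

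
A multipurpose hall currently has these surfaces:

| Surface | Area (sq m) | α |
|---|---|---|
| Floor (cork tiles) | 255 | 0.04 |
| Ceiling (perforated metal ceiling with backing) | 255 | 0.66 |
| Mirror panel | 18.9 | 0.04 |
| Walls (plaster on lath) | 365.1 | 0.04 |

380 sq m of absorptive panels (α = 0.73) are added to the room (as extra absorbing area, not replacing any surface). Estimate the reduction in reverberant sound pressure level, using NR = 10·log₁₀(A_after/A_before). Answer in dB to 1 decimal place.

3.9 dB

Summing Sᵢαᵢ: 10.200 + 168.300 + 0.756 + 14.604 → A_before = 193.860 sabins.
Treatment contributes 380·0.73 = 277.400 sabins.
A_after = 193.860 + 277.400 = 471.260 sabins.
NR = 10·log₁₀(471.260/193.860) = 3.9 dB.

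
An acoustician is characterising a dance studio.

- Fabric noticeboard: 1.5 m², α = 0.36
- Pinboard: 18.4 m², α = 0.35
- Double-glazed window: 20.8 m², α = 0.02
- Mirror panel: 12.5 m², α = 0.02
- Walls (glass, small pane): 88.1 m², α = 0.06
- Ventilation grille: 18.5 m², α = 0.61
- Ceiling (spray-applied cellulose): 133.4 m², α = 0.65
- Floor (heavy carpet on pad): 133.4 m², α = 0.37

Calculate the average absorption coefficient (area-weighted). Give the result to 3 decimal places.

0.376

Total surface area S = 426.6 m².
Σ(Sᵢαᵢ) = 1.5·0.36 + 18.4·0.35 + 20.8·0.02 + 12.5·0.02 + 88.1·0.06 + 18.5·0.61 + 133.4·0.65 + 133.4·0.37 = 160.285.
ᾱ = A/S = 0.376.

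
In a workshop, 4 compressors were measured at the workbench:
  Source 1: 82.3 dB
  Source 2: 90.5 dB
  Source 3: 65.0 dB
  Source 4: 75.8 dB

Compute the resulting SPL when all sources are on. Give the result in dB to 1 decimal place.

91.2 dB

Converting to relative power and adding: 10^(82.3/10) + 10^(90.5/10) + 10^(65.0/10) + 10^(75.8/10) = 1.333e+09.
Combined level = 10 log₁₀(1.333e+09) = 91.2 dB.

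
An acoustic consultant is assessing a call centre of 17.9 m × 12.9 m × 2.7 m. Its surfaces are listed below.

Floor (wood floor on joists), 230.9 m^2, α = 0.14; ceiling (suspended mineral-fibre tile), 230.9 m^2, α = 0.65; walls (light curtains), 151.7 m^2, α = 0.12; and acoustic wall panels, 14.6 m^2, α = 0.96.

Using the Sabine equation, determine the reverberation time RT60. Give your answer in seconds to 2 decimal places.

Total absorption A = 230.9×0.14 + 230.9×0.65 + 151.7×0.12 + 14.6×0.96
  = 32.326 + 150.085 + 18.204 + 14.016 = 214.631 m^2 sabins.
Volume V = 17.9 × 12.9 × 2.7 = 623.457 m³.
RT60 = 0.161 · V / A = 0.161 × 623.457 / 214.631 = 0.47 s.

0.47 seconds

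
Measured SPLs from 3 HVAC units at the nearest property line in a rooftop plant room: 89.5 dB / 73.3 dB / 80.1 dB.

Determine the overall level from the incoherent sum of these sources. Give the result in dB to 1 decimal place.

90.1 dB

Σ 10^(Lᵢ/10) = 1.015e+09.
Back to dB: 10·log₁₀ Σ = 90.1 dB.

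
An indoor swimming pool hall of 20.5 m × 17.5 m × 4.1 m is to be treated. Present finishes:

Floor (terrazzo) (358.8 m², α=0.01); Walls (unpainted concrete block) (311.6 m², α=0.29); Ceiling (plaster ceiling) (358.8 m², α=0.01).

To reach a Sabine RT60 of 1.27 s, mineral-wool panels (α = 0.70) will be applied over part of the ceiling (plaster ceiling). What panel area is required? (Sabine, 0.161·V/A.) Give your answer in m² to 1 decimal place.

A₁ = Σ Sᵢαᵢ = 358.8·0.01 + 311.6·0.29 + 358.8·0.01 = 97.540 sabins.
Required A₂ = 0.161·1470.875/1.27 = 186.465 sabins.
ΔA needed = 186.465 − 97.540 = 88.925 sabins.
Each m² of panel replacing the ceiling (plaster ceiling) adds (0.70 − 0.01) = 0.69 sabins.
Panel area = 88.925 / 0.69 = 128.9 m².

128.9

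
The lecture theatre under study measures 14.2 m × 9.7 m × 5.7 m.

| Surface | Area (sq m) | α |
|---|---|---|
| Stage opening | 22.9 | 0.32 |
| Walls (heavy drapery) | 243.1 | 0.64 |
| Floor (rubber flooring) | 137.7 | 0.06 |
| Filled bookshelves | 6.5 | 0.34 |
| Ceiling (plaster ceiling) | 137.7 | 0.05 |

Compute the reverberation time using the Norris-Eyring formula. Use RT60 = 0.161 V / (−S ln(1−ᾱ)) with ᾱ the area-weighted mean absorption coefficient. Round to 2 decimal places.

Total surface area S = 22.9 + 243.1 + 137.7 + 6.5 + 137.7 = 547.9 sq m.
Σ(Sᵢαᵢ) = 22.9·0.32 + 243.1·0.64 + 137.7·0.06 + 6.5·0.34 + 137.7·0.05 = 180.269.
ᾱ = 180.269 / 547.9 = 0.3290.
−S·ln(1−ᾱ) = −547.9 × ln(1 − 0.3290) = 218.605.
V = 14.2 × 9.7 × 5.7 = 785.118 m³.
T = 0.161·V/[−S·ln(1−ᾱ)] = 0.161·785.118/218.605 = 0.58 s.

0.58 s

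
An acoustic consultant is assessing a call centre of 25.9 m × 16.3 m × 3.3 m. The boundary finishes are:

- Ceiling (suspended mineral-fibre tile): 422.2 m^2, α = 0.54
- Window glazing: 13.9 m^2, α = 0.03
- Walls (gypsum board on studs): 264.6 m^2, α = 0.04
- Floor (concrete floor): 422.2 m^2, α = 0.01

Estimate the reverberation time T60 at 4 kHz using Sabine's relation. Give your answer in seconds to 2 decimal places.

Equivalent absorption area: A = 422.2*0.54 + 13.9*0.03 + 264.6*0.04 + 422.2*0.01 = 243.211 m^2.
Volume V = 25.9 × 16.3 × 3.3 = 1393.161 m³.
RT60 = 0.161 · V / A = 0.161 × 1393.161 / 243.211 = 0.92 s.

0.92 s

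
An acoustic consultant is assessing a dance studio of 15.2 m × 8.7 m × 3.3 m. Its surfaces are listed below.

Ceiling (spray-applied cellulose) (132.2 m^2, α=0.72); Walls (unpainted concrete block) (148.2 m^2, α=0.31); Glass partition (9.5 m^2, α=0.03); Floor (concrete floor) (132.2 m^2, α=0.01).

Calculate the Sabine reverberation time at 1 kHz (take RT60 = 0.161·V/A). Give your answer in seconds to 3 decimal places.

0.492 seconds

Equivalent absorption area: A = 132.2×0.72 + 148.2×0.31 + 9.5×0.03 + 132.2×0.01 = 142.733 m^2.
V = 15.2·8.7·3.3 = 436.392 m³.
RT60 = 0.161 · V / A = 0.161 × 436.392 / 142.733 = 0.492 s.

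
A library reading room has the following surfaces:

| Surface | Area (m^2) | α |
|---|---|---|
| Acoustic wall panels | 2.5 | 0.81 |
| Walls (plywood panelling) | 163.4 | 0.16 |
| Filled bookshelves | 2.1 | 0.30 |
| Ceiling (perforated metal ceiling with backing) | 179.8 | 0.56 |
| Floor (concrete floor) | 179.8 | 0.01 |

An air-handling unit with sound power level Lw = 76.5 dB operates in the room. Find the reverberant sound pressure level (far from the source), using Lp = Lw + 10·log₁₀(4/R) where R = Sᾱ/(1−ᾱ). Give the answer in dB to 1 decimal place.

60.1 dB

A = 131.285 sabins; S = 527.6 m^2.
ᾱ = 0.2488, so room constant R = A/(1−ᾱ) = 174.767 m^2.
Lp = 76.5 + 10·log₁₀(4/174.767) = 76.5 + (-16.40) = 60.1 dB.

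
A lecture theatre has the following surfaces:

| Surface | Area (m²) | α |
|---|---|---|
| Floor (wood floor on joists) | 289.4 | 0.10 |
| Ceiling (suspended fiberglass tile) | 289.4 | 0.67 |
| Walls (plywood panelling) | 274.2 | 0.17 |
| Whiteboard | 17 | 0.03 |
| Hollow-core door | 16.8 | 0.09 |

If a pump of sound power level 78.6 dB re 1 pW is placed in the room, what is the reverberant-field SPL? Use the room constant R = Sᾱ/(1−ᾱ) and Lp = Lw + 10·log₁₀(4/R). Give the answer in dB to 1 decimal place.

58.7 dB

Σ(Sᵢαᵢ) = 289.4×0.10 + 289.4×0.67 + 274.2×0.17 + 17×0.03 + 16.8×0.09 = 271.474; total area S = 886.8 m².
ᾱ = 271.474/886.8 = 0.3061; R = Sᾱ/(1−ᾱ) = 271.474/(1−0.3061) = 391.229 m².
Lp = Lw + 10 log₁₀(4/R) = 78.6 -19.90 = 58.7 dB.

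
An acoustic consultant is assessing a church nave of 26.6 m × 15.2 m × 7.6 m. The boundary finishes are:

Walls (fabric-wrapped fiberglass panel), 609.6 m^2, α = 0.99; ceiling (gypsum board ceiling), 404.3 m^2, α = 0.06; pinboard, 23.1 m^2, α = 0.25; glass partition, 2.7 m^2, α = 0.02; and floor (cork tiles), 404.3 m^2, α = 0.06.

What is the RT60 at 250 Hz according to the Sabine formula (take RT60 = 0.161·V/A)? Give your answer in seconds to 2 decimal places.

0.75 seconds

Total absorption A = 609.6·0.99 + 404.3·0.06 + 23.1·0.25 + 2.7·0.02 + 404.3·0.06
  = 603.504 + 24.258 + 5.775 + 0.054 + 24.258 = 657.849 m^2 sabins.
Volume V = 26.6 × 15.2 × 7.6 = 3072.832 m³.
Sabine: RT60 = 0.161 × 3072.832 / 657.849 = 0.75 s.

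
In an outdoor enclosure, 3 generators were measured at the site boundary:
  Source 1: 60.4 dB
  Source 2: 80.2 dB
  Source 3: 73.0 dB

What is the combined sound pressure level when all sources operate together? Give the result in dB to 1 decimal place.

81.0 dB

Σ 10^(Lᵢ/10) = 1.258e+08.
L_total = 10·log₁₀(1.258e+08) = 81.0 dB.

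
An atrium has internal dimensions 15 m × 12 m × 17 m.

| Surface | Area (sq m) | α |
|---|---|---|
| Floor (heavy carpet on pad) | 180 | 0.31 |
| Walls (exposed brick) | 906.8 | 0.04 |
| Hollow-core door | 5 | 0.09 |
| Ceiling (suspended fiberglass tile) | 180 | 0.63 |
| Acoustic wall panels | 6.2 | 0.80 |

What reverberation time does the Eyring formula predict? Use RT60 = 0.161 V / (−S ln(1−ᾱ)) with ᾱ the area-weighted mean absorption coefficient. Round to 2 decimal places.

Total surface area S = 180 + 906.8 + 5 + 180 + 6.2 = 1278.0 sq m.
Σ(Sᵢαᵢ) = 180×0.31 + 906.8×0.04 + 5×0.09 + 180×0.63 + 6.2×0.80 = 210.882.
ᾱ = 210.882 / 1278.0 = 0.1650.
−S·ln(1−ᾱ) = −1278.0 × ln(1 − 0.1650) = 230.454.
V = 15 × 12 × 17 = 3060 m³.
RT60 = 0.161 × 3060 / 230.454 = 2.14 s.

2.14 seconds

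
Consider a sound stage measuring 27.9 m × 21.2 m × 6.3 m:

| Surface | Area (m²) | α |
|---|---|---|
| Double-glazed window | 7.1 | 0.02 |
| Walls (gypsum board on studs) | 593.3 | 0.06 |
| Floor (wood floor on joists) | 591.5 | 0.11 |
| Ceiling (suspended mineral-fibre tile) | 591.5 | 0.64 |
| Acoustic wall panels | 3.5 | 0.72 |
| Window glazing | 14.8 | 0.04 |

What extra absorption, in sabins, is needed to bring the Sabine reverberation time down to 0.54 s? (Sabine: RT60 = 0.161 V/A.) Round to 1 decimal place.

A₁ = Σ Sᵢαᵢ = 7.1×0.02 + 593.3×0.06 + 591.5×0.11 + 591.5×0.64 + 3.5×0.72 + 14.8×0.04 = 482.477 sabins.
For T = 0.54 s, need A₂ = 0.161·V/T = 0.161·3726.324/0.54 = 1110.997 sabins.
ΔA = A₂ − A₁ = 1110.997 − 482.477 = 628.5 sabins.

628.5 sabins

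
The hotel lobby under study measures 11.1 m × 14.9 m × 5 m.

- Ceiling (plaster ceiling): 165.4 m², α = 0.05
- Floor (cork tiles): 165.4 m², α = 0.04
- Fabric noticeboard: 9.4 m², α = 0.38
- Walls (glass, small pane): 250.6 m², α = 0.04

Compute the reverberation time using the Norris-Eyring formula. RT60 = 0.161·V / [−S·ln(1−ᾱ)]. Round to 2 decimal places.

4.56 seconds

Total surface area S = 165.4 + 165.4 + 9.4 + 250.6 = 590.8 m².
Σ(Sᵢαᵢ) = 165.4·0.05 + 165.4·0.04 + 9.4·0.38 + 250.6·0.04 = 28.482.
Mean coefficient ᾱ = A/S = 0.0482.
−S·ln(1−ᾱ) = −590.8 × ln(1 − 0.0482) = 29.186.
V = 11.1 × 14.9 × 5 = 826.95 m³.
RT60 = 0.161 × 826.95 / 29.186 = 4.56 s.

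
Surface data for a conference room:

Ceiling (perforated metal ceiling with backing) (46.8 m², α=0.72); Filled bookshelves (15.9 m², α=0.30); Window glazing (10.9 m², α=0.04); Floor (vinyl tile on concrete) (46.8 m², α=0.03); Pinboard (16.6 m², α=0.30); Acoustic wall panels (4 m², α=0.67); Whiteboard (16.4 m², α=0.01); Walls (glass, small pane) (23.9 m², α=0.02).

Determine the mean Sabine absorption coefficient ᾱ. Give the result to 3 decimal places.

Total surface area S = 181.3 m².
Σ(Sᵢαᵢ) = 46.8*0.72 + 15.9*0.30 + 10.9*0.04 + 46.8*0.03 + 16.6*0.30 + 4*0.67 + 16.4*0.01 + 23.9*0.02 = 48.608.
ᾱ = 48.608 / 181.3 = 0.268.

0.268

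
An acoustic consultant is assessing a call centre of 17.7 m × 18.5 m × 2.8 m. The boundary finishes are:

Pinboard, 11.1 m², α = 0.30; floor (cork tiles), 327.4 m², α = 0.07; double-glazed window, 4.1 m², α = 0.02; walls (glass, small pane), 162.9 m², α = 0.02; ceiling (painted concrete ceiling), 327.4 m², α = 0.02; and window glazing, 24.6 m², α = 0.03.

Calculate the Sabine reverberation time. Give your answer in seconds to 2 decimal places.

Equivalent absorption area: A = 11.1×0.30 + 327.4×0.07 + 4.1×0.02 + 162.9×0.02 + 327.4×0.02 + 24.6×0.03 = 36.874 m².
Room volume: 916.86 m³.
Sabine: RT60 = 0.161 × 916.86 / 36.874 = 4.00 s.

4.00 s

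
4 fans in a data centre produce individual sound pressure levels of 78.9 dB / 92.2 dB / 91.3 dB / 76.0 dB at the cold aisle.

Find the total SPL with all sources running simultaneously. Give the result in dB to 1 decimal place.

94.9 dB

Σ 10^(Lᵢ/10) = 3.126e+09.
Combined level = 10 log₁₀(3.126e+09) = 94.9 dB.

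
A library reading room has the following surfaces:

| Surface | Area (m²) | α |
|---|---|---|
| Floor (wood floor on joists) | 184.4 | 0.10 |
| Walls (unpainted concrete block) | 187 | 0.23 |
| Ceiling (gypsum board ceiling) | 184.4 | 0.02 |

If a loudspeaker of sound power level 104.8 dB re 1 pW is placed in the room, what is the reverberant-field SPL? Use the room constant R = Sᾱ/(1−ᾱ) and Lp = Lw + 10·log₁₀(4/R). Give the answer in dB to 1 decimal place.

Σ(Sᵢαᵢ) = 184.4×0.10 + 187×0.23 + 184.4×0.02 = 65.138; total area S = 555.8 m².
ᾱ = 0.1172, so room constant R = A/(1−ᾱ) = 73.786 m².
Lp = Lw + 10 log₁₀(4/R) = 104.8 -12.66 = 92.1 dB.

92.1 dB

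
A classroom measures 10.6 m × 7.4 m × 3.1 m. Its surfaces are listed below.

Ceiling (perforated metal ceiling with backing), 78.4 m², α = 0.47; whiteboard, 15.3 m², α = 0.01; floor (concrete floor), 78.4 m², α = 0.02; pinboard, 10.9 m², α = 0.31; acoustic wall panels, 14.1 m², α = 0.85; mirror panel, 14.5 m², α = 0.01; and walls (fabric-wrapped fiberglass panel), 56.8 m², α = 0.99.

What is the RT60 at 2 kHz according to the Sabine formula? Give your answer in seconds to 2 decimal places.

0.35 sec

Equivalent absorption area: A = 78.4*0.47 + 15.3*0.01 + 78.4*0.02 + 10.9*0.31 + 14.1*0.85 + 14.5*0.01 + 56.8*0.99 = 110.310 m².
V = 10.6·7.4·3.1 = 243.164 m³.
T = 0.161 V/A = 0.161·243.164/110.310 = 0.35 s.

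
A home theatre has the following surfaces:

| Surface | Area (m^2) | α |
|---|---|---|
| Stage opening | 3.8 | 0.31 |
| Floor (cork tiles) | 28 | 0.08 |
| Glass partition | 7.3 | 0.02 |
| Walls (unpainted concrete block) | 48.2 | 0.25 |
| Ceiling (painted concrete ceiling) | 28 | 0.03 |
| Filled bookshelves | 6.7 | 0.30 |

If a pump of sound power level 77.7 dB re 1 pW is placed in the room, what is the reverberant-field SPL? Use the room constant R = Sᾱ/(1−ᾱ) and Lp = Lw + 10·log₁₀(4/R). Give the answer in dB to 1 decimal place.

Σ(Sᵢαᵢ) = 3.8·0.31 + 28·0.08 + 7.3·0.02 + 48.2·0.25 + 28·0.03 + 6.7·0.30 = 18.464; total area S = 122.0 m^2.
ᾱ = 18.464/122.0 = 0.1513; R = Sᾱ/(1−ᾱ) = 18.464/(1−0.1513) = 21.756 m^2.
Lp = Lw + 10 log₁₀(4/R) = 77.7 -7.36 = 70.3 dB.

70.3 dB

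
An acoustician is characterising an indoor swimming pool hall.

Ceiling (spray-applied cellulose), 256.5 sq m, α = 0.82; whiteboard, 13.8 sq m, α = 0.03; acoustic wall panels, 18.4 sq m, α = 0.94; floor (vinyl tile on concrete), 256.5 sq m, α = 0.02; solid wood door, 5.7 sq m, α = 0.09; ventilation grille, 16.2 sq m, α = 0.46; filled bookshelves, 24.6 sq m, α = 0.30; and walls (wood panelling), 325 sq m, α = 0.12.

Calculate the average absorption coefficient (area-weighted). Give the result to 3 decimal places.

S = Σ Sᵢ = 256.5 + 13.8 + 18.4 + 256.5 + 5.7 + 16.2 + 24.6 + 325 = 916.7 sq m.
Σ(Sᵢαᵢ) = 256.5·0.82 + 13.8·0.03 + 18.4·0.94 + 256.5·0.02 + 5.7·0.09 + 16.2·0.46 + 24.6·0.30 + 325·0.12 = 287.515.
ᾱ = A/S = 0.314.

0.314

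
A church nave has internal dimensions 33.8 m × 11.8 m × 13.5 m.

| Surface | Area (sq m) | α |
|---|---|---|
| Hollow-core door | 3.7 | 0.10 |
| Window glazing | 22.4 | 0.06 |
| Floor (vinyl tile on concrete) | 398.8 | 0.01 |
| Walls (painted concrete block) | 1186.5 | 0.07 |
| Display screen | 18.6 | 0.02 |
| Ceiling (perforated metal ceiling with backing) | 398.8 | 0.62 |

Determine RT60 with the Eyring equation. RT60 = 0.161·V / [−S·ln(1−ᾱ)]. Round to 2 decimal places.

S = Σ Sᵢ = 2028.8 sq m.
Absorption A = 3.7×0.10 + 22.4×0.06 + 398.8×0.01 + 1186.5×0.07 + 18.6×0.02 + 398.8×0.62 = 336.385 sabins.
Mean coefficient ᾱ = A/S = 0.1658.
Eyring denominator: −S ln(1−ᾱ) = 367.785.
V = 33.8 × 11.8 × 13.5 = 5384.34 m³.
RT60 = 0.161 × 5384.34 / 367.785 = 2.36 s.

2.36 s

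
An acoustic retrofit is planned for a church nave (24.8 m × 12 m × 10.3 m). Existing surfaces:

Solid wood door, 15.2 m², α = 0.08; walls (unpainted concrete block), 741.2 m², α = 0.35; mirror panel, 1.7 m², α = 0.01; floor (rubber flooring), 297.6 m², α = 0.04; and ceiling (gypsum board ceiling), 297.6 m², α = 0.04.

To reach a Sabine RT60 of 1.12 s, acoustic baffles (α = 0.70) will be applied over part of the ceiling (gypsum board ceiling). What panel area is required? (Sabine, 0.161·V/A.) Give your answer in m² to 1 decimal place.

A₁ = Σ Sᵢαᵢ = 15.2*0.08 + 741.2*0.35 + 1.7*0.01 + 297.6*0.04 + 297.6*0.04 = 284.461 sabins.
Required A₂ = 0.161·3065.28/1.12 = 440.634 sabins.
ΔA needed = 440.634 − 284.461 = 156.173 sabins.
Each m² of panel replacing the ceiling (gypsum board ceiling) adds (0.70 − 0.04) = 0.66 sabins.
Panel area = 156.173 / 0.66 = 236.6 m².

236.6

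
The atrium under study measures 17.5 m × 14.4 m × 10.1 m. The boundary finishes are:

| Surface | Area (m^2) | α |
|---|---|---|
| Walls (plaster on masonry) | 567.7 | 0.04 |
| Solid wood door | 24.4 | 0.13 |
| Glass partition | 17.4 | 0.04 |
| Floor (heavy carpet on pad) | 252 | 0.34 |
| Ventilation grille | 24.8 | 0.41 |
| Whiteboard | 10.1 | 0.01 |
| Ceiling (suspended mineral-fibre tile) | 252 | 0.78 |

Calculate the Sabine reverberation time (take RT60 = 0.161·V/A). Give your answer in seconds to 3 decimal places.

1.284 s

Equivalent absorption area: A = 567.7·0.04 + 24.4·0.13 + 17.4·0.04 + 252·0.34 + 24.8·0.41 + 10.1·0.01 + 252·0.78 = 319.085 m^2.
Volume V = 17.5 × 14.4 × 10.1 = 2545.2 m³.
Sabine: RT60 = 0.161 × 2545.2 / 319.085 = 1.284 s.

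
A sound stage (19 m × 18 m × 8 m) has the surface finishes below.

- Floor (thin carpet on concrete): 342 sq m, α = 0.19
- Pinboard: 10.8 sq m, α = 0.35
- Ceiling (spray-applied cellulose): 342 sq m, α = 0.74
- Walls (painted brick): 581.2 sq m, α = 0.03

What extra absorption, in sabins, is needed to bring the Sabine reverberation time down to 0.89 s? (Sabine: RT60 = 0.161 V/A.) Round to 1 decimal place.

155.7 sabins

Equivalent absorption area: A₁ = 342·0.19 + 10.8·0.35 + 342·0.74 + 581.2·0.03 = 339.276 sq m.
Target A₂ = 0.161·2736/0.89 = 494.939 sabins (V = 2736 m³).
ΔA = A₂ − A₁ = 494.939 − 339.276 = 155.7 sabins.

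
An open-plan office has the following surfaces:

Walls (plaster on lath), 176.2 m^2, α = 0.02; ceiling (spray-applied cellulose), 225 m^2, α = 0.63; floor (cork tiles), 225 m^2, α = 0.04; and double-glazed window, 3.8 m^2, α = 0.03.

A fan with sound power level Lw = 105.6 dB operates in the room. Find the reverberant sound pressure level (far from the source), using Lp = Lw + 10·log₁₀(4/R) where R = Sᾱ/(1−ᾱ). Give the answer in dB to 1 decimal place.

Σ(Sᵢαᵢ) = 176.2·0.02 + 225·0.63 + 225·0.04 + 3.8·0.03 = 154.388; total area S = 630.0 m^2.
ᾱ = 0.2451, so room constant R = A/(1−ᾱ) = 204.515 m^2.
Lp = Lw + 10 log₁₀(4/R) = 105.6 -17.09 = 88.5 dB.

88.5 dB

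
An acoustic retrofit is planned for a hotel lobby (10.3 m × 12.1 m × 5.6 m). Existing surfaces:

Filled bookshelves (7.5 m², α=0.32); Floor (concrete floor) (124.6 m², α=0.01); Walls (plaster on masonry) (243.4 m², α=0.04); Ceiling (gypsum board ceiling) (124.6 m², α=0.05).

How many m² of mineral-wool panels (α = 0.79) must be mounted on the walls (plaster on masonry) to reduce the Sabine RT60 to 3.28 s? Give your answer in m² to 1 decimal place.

Summing Sᵢαᵢ: 2.400 + 1.246 + 9.736 + 6.230 → A₁ = 19.612 sabins.
V = 697.928 m³. Target absorption A₂ = 0.161 × 697.928 / 3.28 = 34.258 sabins.
ΔA needed = 34.258 − 19.612 = 14.646 sabins.
Each m² of panel replacing the walls (plaster on masonry) adds (0.79 − 0.04) = 0.75 sabins.
Area = ΔA/Δα = 14.646/0.75 = 19.5 m².

19.5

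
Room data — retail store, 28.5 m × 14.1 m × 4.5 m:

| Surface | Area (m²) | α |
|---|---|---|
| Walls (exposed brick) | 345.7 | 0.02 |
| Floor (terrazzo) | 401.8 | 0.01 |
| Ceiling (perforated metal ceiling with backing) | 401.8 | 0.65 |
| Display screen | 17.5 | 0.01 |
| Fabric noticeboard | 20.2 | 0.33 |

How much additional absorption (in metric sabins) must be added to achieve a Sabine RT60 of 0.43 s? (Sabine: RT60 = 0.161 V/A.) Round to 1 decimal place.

398.1 sabins

Summing Sᵢαᵢ: 6.914 + 4.018 + 261.170 + 0.175 + 6.666 → A₁ = 278.943 sabins.
For T = 0.43 s, need A₂ = 0.161·V/T = 0.161·1808.325/0.43 = 677.071 sabins.
Shortfall: 677.071 − 278.943 = 398.1 sabins.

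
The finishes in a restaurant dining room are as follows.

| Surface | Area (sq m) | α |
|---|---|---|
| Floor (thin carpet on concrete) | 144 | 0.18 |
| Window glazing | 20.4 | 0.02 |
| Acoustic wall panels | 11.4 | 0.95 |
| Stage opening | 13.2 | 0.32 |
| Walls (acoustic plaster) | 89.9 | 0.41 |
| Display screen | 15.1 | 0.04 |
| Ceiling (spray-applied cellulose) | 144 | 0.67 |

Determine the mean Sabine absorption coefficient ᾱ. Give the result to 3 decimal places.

Total surface area S = 438.0 sq m.
A = 144×0.18 + 20.4×0.02 + 11.4×0.95 + 13.2×0.32 + 89.9×0.41 + 15.1×0.04 + 144×0.67 = 175.325 sabins.
ᾱ = 175.325 / 438.0 = 0.400.

0.400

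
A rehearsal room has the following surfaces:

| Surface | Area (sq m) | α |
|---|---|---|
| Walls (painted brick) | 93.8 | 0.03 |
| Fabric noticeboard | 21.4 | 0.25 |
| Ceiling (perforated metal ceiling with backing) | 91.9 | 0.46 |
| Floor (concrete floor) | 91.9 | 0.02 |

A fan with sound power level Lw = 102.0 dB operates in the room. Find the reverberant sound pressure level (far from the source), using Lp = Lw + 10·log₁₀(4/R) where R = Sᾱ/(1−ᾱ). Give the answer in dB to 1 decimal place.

90.0 dB

A = 52.276 sabins; S = 299.0 sq m.
ᾱ = 52.276/299.0 = 0.1748; R = Sᾱ/(1−ᾱ) = 52.276/(1−0.1748) = 63.349 sq m.
Lp = 102.0 + 10·log₁₀(4/63.349) = 102.0 + (-12.00) = 90.0 dB.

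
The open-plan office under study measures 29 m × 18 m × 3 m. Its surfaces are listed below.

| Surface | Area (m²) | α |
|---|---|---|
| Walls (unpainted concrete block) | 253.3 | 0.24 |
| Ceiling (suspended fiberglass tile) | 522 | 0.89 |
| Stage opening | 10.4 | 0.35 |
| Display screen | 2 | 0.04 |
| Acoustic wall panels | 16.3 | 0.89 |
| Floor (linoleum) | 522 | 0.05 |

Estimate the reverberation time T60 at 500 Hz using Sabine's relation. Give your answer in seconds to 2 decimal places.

A = Σ Sᵢαᵢ = 253.3×0.24 + 522×0.89 + 10.4×0.35 + 2×0.04 + 16.3×0.89 + 522×0.05 = 569.699 sabins.
Room volume: 1566 m³.
T = 0.161 V/A = 0.161·1566/569.699 = 0.44 s.

0.44 s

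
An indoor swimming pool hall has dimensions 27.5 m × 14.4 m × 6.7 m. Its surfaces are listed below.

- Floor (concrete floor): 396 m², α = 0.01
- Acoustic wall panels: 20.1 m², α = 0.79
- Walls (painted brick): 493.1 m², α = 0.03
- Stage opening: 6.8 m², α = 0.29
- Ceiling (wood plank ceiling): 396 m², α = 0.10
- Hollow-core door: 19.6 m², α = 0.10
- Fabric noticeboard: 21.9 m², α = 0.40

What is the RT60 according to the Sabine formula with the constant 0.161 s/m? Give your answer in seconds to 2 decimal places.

Summing Sᵢαᵢ: 3.960 + 15.879 + 14.793 + 1.972 + 39.600 + 1.960 + 8.760 → A = 86.924 sabins.
V = 27.5·14.4·6.7 = 2653.2 m³.
T = 0.161 V/A = 0.161·2653.2/86.924 = 4.91 s.

4.91 s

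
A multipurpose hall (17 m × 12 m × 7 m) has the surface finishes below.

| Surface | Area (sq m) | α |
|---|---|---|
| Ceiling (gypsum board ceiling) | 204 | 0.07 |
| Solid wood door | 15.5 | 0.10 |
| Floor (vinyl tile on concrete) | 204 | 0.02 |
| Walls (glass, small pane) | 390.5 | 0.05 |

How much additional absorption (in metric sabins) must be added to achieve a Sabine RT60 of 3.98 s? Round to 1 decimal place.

18.3 sabins

A₁ = Σ Sᵢαᵢ = 204·0.07 + 15.5·0.10 + 204·0.02 + 390.5·0.05 = 39.435 sabins.
For T = 3.98 s, need A₂ = 0.161·V/T = 0.161·1428/3.98 = 57.766 sabins.
ΔA = A₂ − A₁ = 57.766 − 39.435 = 18.3 sabins.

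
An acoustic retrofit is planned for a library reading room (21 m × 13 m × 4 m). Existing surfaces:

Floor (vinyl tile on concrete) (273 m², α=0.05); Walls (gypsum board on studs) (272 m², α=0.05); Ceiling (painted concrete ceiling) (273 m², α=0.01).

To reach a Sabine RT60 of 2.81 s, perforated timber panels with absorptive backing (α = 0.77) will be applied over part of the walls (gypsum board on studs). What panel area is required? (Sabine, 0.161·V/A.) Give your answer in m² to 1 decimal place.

45.3

Equivalent absorption area: A₁ = 273·0.05 + 272·0.05 + 273·0.01 = 29.980 m².
V = 1092 m³. Target absorption A₂ = 0.161 × 1092 / 2.81 = 62.567 sabins.
ΔA needed = 62.567 − 29.980 = 32.587 sabins.
Net gain per m²: Δα = 0.77 − 0.05 = 0.72.
Panel area = 32.587 / 0.72 = 45.3 m².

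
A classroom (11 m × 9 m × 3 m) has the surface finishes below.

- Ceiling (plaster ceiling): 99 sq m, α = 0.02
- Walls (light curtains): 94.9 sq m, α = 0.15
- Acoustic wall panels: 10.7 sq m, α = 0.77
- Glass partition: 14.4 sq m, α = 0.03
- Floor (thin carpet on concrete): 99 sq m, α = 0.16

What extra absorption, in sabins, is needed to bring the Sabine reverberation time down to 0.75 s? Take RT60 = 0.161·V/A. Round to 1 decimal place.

Total absorption A₁ = 99×0.02 + 94.9×0.15 + 10.7×0.77 + 14.4×0.03 + 99×0.16
  = 1.980 + 14.235 + 8.239 + 0.432 + 15.840 = 40.726 sq m sabins.
Target A₂ = 0.161·297/0.75 = 63.756 sabins (V = 297 m³).
Additional absorption ΔA = 63.756 − 40.726 = 23.0 sabins.

23.0 sabins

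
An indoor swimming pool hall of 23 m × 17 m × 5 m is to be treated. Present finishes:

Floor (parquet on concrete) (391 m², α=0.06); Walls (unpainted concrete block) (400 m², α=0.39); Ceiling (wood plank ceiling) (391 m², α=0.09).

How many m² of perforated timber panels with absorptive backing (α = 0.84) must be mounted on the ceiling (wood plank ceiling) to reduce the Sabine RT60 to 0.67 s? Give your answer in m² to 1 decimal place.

Summing Sᵢαᵢ: 23.460 + 156.000 + 35.190 → A₁ = 214.650 sabins.
Required A₂ = 0.161·1955/0.67 = 469.784 sabins.
ΔA needed = 469.784 − 214.650 = 255.134 sabins.
Each m² of panel replacing the ceiling (wood plank ceiling) adds (0.84 − 0.09) = 0.75 sabins.
Area = ΔA/Δα = 255.134/0.75 = 340.2 m².

340.2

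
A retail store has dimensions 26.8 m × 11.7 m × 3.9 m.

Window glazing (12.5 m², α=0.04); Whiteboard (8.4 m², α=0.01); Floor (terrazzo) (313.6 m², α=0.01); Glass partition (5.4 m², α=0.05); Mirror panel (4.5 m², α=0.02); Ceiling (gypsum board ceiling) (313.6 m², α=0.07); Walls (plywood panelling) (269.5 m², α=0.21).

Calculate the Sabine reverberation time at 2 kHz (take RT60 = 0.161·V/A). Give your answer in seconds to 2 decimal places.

2.38 s

Equivalent absorption area: A = 12.5×0.04 + 8.4×0.01 + 313.6×0.01 + 5.4×0.05 + 4.5×0.02 + 313.6×0.07 + 269.5×0.21 = 82.627 m².
V = 26.8·11.7·3.9 = 1222.884 m³.
Sabine: RT60 = 0.161 × 1222.884 / 82.627 = 2.38 s.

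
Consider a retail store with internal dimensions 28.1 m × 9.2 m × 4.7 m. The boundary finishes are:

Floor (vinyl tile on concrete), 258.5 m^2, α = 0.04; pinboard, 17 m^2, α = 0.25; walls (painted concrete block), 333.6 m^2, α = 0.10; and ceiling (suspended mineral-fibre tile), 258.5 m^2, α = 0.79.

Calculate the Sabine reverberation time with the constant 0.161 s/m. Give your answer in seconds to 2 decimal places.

0.78 s

Equivalent absorption area: A = 258.5·0.04 + 17·0.25 + 333.6·0.10 + 258.5·0.79 = 252.165 m^2.
Room volume: 1215.044 m³.
Sabine: RT60 = 0.161 × 1215.044 / 252.165 = 0.78 s.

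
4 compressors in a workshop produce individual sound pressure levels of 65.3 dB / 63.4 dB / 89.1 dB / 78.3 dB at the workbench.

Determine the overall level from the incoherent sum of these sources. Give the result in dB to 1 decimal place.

89.5 dB

Σ 10^(Lᵢ/10) = 8.86e+08.
Combined level = 10 log₁₀(8.86e+08) = 89.5 dB.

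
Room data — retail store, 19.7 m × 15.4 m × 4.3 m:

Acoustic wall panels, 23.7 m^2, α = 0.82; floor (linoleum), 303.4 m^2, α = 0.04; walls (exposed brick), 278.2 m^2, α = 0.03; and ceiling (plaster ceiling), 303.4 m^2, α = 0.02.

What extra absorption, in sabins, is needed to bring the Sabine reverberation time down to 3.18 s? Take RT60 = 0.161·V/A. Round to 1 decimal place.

Summing Sᵢαᵢ: 19.434 + 12.136 + 8.346 + 6.068 → A₁ = 45.984 sabins.
Target A₂ = 0.161·1304.534/3.18 = 66.047 sabins (V = 1304.534 m³).
Additional absorption ΔA = 66.047 − 45.984 = 20.1 sabins.

20.1 sabins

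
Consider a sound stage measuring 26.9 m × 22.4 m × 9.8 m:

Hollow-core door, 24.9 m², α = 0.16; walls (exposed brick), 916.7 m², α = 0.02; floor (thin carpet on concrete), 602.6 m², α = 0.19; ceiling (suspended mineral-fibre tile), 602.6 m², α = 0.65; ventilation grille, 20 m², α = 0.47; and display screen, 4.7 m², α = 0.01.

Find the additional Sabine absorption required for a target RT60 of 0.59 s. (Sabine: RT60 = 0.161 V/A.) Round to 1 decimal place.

Summing Sᵢαᵢ: 3.984 + 18.334 + 114.494 + 391.690 + 9.400 + 0.047 → A₁ = 537.949 sabins.
For T = 0.59 s, need A₂ = 0.161·V/T = 0.161·5905.088/0.59 = 1611.388 sabins.
Additional absorption ΔA = 1611.388 − 537.949 = 1073.4 sabins.

1073.4 sabins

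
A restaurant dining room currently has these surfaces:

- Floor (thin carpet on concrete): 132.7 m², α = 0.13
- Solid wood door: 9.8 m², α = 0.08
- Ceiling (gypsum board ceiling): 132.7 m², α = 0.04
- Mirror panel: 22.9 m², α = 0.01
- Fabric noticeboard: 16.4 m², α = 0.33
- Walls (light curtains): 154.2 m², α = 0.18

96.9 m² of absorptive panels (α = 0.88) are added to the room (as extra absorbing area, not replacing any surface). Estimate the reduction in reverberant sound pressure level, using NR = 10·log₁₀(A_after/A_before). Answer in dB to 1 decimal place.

4.0 dB

Equivalent absorption area: A_before = 132.7·0.13 + 9.8·0.08 + 132.7·0.04 + 22.9·0.01 + 16.4·0.33 + 154.2·0.18 = 56.740 m².
Treatment contributes 96.9·0.88 = 85.272 sabins.
New total A_after = 142.012 sabins.
NR = 10·log₁₀(142.012/56.740) = 4.0 dB.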